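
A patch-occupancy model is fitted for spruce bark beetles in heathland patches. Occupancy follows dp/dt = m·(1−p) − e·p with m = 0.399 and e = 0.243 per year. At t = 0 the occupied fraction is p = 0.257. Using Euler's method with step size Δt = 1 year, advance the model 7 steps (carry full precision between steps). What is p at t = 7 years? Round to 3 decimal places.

0.621

Update rule: p ← p + [m·(1−p) − e·p]·Δt with Δt = 1.
p: 0.25700 → 0.49101  (Δp = +0.23401)
p: 0.49101 → 0.57478  (Δp = +0.08377)
p: 0.57478 → 0.60477  (Δp = +0.02999)
p: 0.60477 → 0.61551  (Δp = +0.01074)
p: 0.61551 → 0.61935  (Δp = +0.00384)
p: 0.61935 → 0.62073  (Δp = +0.00138)
p: 0.62073 → 0.62122  (Δp = +0.00049)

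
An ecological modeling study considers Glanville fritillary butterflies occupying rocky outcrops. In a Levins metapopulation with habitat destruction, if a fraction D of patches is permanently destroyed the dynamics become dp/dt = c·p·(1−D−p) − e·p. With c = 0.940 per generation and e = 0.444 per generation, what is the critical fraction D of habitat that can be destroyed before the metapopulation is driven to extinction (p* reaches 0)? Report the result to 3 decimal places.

The nontrivial equilibrium is p* = (1−D) − e/c; extinction occurs when this hits zero.
So D_crit = 1 − e/c = 1 − 0.444/0.940 = 1 − 0.4723 = 0.5277.
This equals the undisturbed p*, a classic result of Lande's extension.

0.528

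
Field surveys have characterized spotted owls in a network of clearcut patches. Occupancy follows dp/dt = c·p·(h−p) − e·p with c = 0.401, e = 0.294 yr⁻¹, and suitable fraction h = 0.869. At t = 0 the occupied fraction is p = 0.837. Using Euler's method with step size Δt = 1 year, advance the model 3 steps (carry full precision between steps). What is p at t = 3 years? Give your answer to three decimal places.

0.420

Update rule: p ← p + [c·p·(h−p) − e·p]·Δt with Δt = 1.
  1  |  dp/dt·Δt = -0.235338  |  p_1 = 0.601662
  2  |  dp/dt·Δt = -0.112389  |  p_2 = 0.489273
  3  |  dp/dt·Δt = -0.069345  |  p_3 = 0.419929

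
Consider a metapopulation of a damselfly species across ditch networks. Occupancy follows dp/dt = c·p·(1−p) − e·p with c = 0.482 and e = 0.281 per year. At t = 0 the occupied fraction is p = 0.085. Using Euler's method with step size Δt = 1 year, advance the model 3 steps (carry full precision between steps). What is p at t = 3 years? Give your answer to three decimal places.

0.130

Update rule: p ← p + [c·p·(1−p) − e·p]·Δt with Δt = 1.
t = 1: p = 0.08500 + (+0.01360) = 0.09860
t = 2: p = 0.09860 + (+0.01513) = 0.11374
t = 3: p = 0.11374 + (+0.01663) = 0.13036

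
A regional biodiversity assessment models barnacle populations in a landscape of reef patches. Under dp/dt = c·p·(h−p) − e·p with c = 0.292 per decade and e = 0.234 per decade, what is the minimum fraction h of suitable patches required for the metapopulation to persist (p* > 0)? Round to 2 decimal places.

p* = h − e/c is positive only when h > e/c.
h_min = e/c = 0.234/0.292 = 0.8014.

0.80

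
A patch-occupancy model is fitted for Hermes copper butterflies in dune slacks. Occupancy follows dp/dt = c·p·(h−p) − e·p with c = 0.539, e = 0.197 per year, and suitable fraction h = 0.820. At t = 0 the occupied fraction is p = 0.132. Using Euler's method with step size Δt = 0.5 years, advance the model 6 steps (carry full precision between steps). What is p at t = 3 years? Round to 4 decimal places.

Update rule: p ← p + [c·p·(h−p) − e·p]·Δt with Δt = 0.5.
  1  |  dp/dt·Δt = +0.011473  |  p_1 = 0.143473
  2  |  dp/dt·Δt = +0.012026  |  p_2 = 0.155499
  3  |  dp/dt·Δt = +0.012531  |  p_3 = 0.168030
  4  |  dp/dt·Δt = +0.012973  |  p_4 = 0.181003
  5  |  dp/dt·Δt = +0.013342  |  p_5 = 0.194345
  6  |  dp/dt·Δt = +0.013626  |  p_6 = 0.207971

0.2080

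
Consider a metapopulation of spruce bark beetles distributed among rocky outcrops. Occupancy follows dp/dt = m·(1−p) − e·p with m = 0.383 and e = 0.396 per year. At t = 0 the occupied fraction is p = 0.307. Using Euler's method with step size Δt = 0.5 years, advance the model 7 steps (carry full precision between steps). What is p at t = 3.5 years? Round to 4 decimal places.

Update rule: p ← p + [m·(1−p) − e·p]·Δt with Δt = 0.5.
t = 0.5: p = 0.30700 + (+0.07192) = 0.37892
t = 1: p = 0.37892 + (+0.04391) = 0.42283
t = 1.5: p = 0.42283 + (+0.02681) = 0.44964
t = 2: p = 0.44964 + (+0.01637) = 0.46600
t = 2.5: p = 0.46600 + (+0.00999) = 0.47600
t = 3: p = 0.47600 + (+0.00610) = 0.48210
t = 3.5: p = 0.48210 + (+0.00372) = 0.48582

0.4858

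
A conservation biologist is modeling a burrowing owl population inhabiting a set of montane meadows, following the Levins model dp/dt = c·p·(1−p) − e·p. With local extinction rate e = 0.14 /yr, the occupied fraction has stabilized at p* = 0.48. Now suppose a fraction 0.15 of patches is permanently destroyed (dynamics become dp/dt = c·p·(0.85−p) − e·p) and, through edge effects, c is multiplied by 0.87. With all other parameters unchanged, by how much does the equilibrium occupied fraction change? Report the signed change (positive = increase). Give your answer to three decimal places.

-0.228

Balance c(1−p*) = e gives c = e/(1 − 0.48000) = 0.14/0.52000 = 0.26923.
New p* = 0.85 − e/c = 0.85 − 0.14000/0.23423 = 0.25230.
Δp* = 0.25230 − 0.48000 = -0.22770.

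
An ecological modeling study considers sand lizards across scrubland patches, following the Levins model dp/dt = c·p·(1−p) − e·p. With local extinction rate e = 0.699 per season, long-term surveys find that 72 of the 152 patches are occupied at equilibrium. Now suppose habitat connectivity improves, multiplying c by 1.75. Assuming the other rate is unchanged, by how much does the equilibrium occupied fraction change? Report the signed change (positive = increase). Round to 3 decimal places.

Observed p* = 72/152 = 0.47368.
Balance c(1−p*) = e gives c = e/(1 − 0.47368) = 0.699/0.52632 = 1.32809.
New p* = 1 − e/c = 1 − 0.69900/2.32416 = 0.69925.
Δp* = 0.69925 − 0.47368 = +0.22557.

0.226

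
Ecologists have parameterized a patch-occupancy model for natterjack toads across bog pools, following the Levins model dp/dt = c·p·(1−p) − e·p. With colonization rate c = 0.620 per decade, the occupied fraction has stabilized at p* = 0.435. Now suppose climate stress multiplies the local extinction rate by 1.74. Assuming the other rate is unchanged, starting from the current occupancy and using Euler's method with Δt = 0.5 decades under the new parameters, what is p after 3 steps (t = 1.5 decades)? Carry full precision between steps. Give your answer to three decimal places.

0.303

Balance c(1−p*) = e gives e = 0.620×(1 − 0.43500) = 0.35030.
Starting from p₀ = 0.43500; update p ← p + (dp/dt)·Δt with the new parameters.
t = 0.5: p = 0.43500 + (-0.05638) = 0.37862
t = 1: p = 0.37862 + (-0.04246) = 0.33616
t = 1.5: p = 0.33616 + (-0.03327) = 0.30289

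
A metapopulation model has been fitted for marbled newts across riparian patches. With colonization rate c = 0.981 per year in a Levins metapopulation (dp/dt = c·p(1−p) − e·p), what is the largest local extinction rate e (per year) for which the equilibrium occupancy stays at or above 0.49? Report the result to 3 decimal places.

0.500

1 − e/c ≥ 0.49 ⇒ e ≤ c(1 − 0.49) = 0.981 × 0.5100.
e_max = 0.5003.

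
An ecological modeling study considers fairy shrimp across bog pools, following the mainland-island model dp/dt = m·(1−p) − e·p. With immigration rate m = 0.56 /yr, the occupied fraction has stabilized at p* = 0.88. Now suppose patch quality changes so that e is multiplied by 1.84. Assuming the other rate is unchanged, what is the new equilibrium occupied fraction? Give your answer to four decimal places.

0.7994

Balance m(1−p*) = e·p* gives e = m(1−p*)/p* = 0.56×0.12000/0.88000 = 0.07636.
New p* = m/(m+e) = 0.56000/(0.56000+0.14050) = 0.79943.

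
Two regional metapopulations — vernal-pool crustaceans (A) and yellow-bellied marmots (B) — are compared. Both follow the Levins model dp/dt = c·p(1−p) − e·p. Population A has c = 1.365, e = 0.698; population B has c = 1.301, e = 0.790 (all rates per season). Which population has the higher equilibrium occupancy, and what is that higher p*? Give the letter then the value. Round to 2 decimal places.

A: p*_A = 1 − 0.698/1.365 = 0.4886.
B: p*_B = 1 − 0.790/1.301 = 0.3928.
A is higher at 0.4886.

A, 0.49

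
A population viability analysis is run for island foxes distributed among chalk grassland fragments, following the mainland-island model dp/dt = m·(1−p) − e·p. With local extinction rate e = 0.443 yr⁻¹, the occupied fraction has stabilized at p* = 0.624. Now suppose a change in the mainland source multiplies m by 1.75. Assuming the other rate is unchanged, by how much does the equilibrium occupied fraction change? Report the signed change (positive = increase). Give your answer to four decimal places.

Balance m(1−p*) = e·p* gives m = e·p*/(1−p*) = 0.443×0.62400/0.37600 = 0.73519.
New p* = m/(m+e) = 1.28658/(1.28658+0.44300) = 0.74387.
Δp* = 0.74387 − 0.62400 = +0.11987.

0.1199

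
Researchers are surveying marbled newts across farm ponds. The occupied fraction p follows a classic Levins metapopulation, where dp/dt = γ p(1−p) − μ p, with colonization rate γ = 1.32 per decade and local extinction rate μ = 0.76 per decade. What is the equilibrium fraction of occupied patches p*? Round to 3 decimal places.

0.424

At equilibrium, colonization balances extinction: γ·p*·(1−p*) = μ·p*.
So p* = 1 − μ/γ = 1 − 0.76/1.32 = 1 − 0.5758 = 0.4242.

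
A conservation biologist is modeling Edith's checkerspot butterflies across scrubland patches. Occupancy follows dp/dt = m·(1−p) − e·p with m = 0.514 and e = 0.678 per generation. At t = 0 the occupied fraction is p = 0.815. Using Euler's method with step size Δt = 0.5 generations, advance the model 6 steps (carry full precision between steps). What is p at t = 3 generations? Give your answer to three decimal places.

0.433

Update rule: p ← p + [m·(1−p) − e·p]·Δt with Δt = 0.5.
step 1: Δp = -0.22874, p = 0.58626
step 2: Δp = -0.09241, p = 0.49385
step 3: Δp = -0.03733, p = 0.45652
step 4: Δp = -0.01508, p = 0.44143
step 5: Δp = -0.00609, p = 0.43534
step 6: Δp = -0.00246, p = 0.43288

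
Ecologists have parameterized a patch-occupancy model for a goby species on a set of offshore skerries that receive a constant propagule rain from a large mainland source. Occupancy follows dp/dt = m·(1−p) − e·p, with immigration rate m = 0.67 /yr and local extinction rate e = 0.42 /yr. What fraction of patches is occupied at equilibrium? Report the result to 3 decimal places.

0.615

At equilibrium the propagule rain into empty patches balances local extinction: m(1−p*) = e·p*.
p* = m/(m+e) = 0.67/(0.67+0.42) = 0.67/1.0900 = 0.6147.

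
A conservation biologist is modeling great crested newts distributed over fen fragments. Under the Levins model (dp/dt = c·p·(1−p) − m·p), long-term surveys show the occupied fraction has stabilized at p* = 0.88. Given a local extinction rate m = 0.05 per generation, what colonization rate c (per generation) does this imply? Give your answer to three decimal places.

0.417

At equilibrium c(1−p*) = m, so c = m/(1−p*).
c = 0.05/(1 − 0.88) = 0.05/0.1200 = 0.4167.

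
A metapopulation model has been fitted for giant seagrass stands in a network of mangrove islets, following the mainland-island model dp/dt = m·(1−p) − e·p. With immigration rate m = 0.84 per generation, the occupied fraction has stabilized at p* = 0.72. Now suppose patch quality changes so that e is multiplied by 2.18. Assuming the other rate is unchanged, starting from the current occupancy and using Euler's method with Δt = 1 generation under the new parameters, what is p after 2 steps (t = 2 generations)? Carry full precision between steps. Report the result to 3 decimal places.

Balance m(1−p*) = e·p* gives e = m(1−p*)/p* = 0.84×0.28000/0.72000 = 0.32667.
Starting from p₀ = 0.72000; update p ← p + (dp/dt)·Δt with the new parameters.
t = 1: p = 0.72000 + (-0.27754) = 0.44246
t = 2: p = 0.44246 + (+0.15324) = 0.59570

0.596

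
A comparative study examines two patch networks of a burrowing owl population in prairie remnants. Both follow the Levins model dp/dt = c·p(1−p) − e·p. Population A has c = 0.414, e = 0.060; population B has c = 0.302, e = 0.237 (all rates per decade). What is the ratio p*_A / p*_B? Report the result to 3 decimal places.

3.973

A: p*_A = 1 − 0.060/0.414 = 0.8551.
B: p*_B = 1 − 0.237/0.302 = 0.2152.
p*_A / p*_B = 0.8551/0.2152 = 3.9728.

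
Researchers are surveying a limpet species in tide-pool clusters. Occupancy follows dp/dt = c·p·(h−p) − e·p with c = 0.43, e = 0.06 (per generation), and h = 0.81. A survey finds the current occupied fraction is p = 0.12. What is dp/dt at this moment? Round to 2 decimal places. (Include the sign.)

0.03

Colonization term: c·p·(h−p) = 0.43×0.12×0.6900 = 0.03560.
Extinction term: e·p = 0.00720.
dp/dt = 0.03560 − 0.00720 = 0.02840.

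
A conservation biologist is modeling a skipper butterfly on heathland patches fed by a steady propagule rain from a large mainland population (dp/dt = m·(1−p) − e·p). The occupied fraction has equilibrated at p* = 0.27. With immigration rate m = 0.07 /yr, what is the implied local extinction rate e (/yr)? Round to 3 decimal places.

0.189

At equilibrium m(1−p*) = e·p*, so e = m(1−p*)/p*.
e = 0.07 × 0.7300 / 0.27 = 0.1893.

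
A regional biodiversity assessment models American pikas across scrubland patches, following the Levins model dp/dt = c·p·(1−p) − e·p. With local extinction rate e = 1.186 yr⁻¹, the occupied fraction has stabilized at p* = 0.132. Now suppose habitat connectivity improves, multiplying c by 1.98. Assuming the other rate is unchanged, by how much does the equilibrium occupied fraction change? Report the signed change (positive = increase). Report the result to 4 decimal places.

Balance c(1−p*) = e gives c = e/(1 − 0.13200) = 1.186/0.86800 = 1.36636.
New p* = 1 − e/c = 1 − 1.18600/2.70539 = 0.56162.
Δp* = 0.56162 − 0.13200 = +0.42962.

0.4296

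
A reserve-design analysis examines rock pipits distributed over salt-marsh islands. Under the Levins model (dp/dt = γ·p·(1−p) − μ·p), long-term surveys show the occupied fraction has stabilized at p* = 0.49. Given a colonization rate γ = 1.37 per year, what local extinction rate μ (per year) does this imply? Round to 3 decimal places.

At equilibrium γ(1−p*) = μ.
μ = 1.37 × (1 − 0.49) = 1.37 × 0.5100 = 0.6987.

0.699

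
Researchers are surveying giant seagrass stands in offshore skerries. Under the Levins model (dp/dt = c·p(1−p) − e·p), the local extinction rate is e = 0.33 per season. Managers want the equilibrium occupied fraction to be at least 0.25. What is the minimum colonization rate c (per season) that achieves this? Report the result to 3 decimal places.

p* = 1 − e/c ≥ 0.25 requires e/c ≤ 0.7500, i.e. c ≥ e/0.7500.
c_min = 0.33/0.7500 = 0.4400.

0.440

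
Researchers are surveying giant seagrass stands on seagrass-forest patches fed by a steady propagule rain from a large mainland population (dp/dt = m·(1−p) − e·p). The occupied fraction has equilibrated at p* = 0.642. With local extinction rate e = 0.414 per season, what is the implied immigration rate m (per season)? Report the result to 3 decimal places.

At equilibrium m(1−p*) = e·p*, so m = e·p*/(1−p*).
m = 0.414 × 0.642 / 0.3580 = 0.2658/0.3580 = 0.7424.

0.742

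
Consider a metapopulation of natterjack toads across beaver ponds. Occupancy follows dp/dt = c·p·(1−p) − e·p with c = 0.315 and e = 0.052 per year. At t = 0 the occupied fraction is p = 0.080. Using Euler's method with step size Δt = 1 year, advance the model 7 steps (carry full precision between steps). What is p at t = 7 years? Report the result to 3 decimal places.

Update rule: p ← p + [c·p·(1−p) − e·p]·Δt with Δt = 1.
  1  |  dp/dt·Δt = +0.019024  |  p_1 = 0.099024
  2  |  dp/dt·Δt = +0.022954  |  p_2 = 0.121978
  3  |  dp/dt·Δt = +0.027394  |  p_3 = 0.149372
  4  |  dp/dt·Δt = +0.032257  |  p_4 = 0.181629
  5  |  dp/dt·Δt = +0.037377  |  p_5 = 0.219005
  6  |  dp/dt·Δt = +0.042490  |  p_6 = 0.261495
  7  |  dp/dt·Δt = +0.047234  |  p_7 = 0.308729

0.309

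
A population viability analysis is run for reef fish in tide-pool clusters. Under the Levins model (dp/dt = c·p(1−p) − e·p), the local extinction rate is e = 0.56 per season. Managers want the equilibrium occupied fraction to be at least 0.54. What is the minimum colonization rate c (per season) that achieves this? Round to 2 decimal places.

p* = 1 − e/c ≥ 0.54 requires e/c ≤ 0.4600, i.e. c ≥ e/0.4600.
c_min = 0.56/0.4600 = 1.2174.

1.22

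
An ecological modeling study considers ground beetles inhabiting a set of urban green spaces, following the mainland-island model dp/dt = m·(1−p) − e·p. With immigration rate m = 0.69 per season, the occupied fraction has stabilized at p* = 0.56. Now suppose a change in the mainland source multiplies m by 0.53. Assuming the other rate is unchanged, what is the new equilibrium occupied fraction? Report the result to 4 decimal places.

Balance m(1−p*) = e·p* gives e = m(1−p*)/p* = 0.69×0.44000/0.56000 = 0.54214.
New p* = m/(m+e) = 0.36570/(0.36570+0.54214) = 0.40282.

0.4028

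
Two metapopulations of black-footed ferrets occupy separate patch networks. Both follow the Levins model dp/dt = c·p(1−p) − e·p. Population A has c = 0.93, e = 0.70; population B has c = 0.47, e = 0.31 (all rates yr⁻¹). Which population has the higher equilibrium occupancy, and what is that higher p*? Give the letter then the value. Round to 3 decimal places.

A: p*_A = 1 − 0.70/0.93 = 0.2473.
B: p*_B = 1 − 0.31/0.47 = 0.3404.
B is higher at 0.3404.

B, 0.340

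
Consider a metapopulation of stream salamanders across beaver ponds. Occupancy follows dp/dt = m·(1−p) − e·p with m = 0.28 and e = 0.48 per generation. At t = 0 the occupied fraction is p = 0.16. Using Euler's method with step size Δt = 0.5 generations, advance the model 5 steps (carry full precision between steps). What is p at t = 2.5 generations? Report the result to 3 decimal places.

0.349

Update rule: p ← p + [m·(1−p) − e·p]·Δt with Δt = 0.5.
step 1: Δp = +0.07920, p = 0.23920
step 2: Δp = +0.04910, p = 0.28830
step 3: Δp = +0.03044, p = 0.31875
step 4: Δp = +0.01888, p = 0.33762
step 5: Δp = +0.01170, p = 0.34933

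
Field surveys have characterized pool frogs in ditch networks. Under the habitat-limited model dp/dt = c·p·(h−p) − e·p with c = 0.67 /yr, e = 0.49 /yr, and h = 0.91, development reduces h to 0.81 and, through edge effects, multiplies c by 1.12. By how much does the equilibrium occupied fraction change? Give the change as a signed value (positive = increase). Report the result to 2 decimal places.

Before: p* = h − e/c = 0.91 − 0.49/0.67 = 0.91 − 0.7313 = 0.1787.
After: c = 0.7504, e = 0.49, h = 0.81; p* = 0.81 − 0.49/0.7504 = 0.1570.
Δp* = 0.1570 − 0.1787 = -0.0216.

-0.02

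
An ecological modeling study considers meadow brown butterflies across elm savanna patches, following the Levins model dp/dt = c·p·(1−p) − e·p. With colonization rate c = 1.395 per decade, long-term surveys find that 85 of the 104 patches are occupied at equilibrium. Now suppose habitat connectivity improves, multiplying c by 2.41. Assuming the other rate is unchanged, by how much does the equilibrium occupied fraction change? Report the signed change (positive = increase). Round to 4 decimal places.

Observed p* = 85/104 = 0.81731.
Balance c(1−p*) = e gives e = 1.395×(1 − 0.81731) = 0.25485.
New p* = 1 − e/c = 1 − 0.25485/3.36195 = 0.92420.
Δp* = 0.92420 − 0.81731 = +0.10689.

0.1069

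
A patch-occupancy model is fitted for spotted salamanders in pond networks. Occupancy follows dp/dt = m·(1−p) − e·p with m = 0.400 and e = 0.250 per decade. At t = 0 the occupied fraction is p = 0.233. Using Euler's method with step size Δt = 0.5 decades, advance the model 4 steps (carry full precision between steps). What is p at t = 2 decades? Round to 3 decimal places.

0.536

Update rule: p ← p + [m·(1−p) − e·p]·Δt with Δt = 0.5.
  1  |  dp/dt·Δt = +0.124275  |  p_1 = 0.357275
  2  |  dp/dt·Δt = +0.083886  |  p_2 = 0.441161
  3  |  dp/dt·Δt = +0.056623  |  p_3 = 0.497783
  4  |  dp/dt·Δt = +0.038220  |  p_4 = 0.536004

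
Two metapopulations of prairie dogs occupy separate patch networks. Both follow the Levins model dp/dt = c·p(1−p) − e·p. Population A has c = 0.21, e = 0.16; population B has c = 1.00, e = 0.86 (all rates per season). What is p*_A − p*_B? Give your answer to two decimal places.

0.10

A: p*_A = 1 − 0.16/0.21 = 0.2381.
B: p*_B = 1 − 0.86/1.00 = 0.1400.
p*_A − p*_B = 0.2381 − 0.1400 = 0.0981.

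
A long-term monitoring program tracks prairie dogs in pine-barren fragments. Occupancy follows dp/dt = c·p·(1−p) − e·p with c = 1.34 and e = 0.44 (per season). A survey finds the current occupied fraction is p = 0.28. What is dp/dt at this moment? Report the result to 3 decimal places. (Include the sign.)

Colonization term: c·p·(1−p) = 1.34×0.28×0.7200 = 0.27014.
Extinction term: e·p = 0.12320.
dp/dt = 0.27014 − 0.12320 = 0.14694.

0.147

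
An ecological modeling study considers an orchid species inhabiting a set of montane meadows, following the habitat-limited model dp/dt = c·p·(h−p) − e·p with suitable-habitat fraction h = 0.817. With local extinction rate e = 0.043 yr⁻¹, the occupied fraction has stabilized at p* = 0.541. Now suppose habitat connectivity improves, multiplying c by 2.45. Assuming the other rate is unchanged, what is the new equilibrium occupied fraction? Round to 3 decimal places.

0.704

Balance c(h−p*) = e gives c = e/(0.817 − 0.54100) = 0.043/0.27600 = 0.15580.
New p* = 0.817 − e/c = 0.817 − 0.04300/0.38171 = 0.70435.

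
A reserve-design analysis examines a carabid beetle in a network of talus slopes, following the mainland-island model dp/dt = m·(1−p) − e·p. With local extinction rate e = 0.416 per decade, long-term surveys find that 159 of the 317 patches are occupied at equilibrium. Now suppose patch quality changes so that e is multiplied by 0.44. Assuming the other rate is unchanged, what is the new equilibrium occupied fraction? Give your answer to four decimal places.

Observed p* = 159/317 = 0.50158.
Balance m(1−p*) = e·p* gives m = e·p*/(1−p*) = 0.416×0.50158/0.49842 = 0.41864.
New p* = m/(m+e) = 0.41864/(0.41864+0.18304) = 0.69579.

0.6958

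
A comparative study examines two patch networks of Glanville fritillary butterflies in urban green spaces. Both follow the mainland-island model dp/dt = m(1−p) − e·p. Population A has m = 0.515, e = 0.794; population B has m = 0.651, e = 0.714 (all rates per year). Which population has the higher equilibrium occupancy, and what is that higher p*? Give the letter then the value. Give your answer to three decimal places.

A: p*_A = m/(m+e) = 0.515/1.3090 = 0.3934.
B: p*_B = 0.651/1.3650 = 0.4769.
B is higher at 0.4769.

B, 0.477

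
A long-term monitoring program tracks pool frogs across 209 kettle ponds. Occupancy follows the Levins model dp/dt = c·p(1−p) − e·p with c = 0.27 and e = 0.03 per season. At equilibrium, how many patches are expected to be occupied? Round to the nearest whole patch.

p* = 1 − e/c = 1 − 0.03/0.27 = 0.8889.
Expected occupied patches = N × p* = 209 × 0.8889 = 185.78 ≈ 186.

186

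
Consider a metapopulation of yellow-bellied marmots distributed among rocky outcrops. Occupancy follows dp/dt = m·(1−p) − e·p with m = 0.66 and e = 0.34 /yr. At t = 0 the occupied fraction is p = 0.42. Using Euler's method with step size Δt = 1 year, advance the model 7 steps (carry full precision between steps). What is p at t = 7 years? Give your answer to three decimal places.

0.660

Update rule: p ← p + [m·(1−p) − e·p]·Δt with Δt = 1.
step 1: Δp = +0.24000, p = 0.66000
step 2: Δp = -0.00000, p = 0.66000
step 3: Δp = -0.00000, p = 0.66000
step 4: Δp = -0.00000, p = 0.66000
step 5: Δp = -0.00000, p = 0.66000
step 6: Δp = -0.00000, p = 0.66000
step 7: Δp = -0.00000, p = 0.66000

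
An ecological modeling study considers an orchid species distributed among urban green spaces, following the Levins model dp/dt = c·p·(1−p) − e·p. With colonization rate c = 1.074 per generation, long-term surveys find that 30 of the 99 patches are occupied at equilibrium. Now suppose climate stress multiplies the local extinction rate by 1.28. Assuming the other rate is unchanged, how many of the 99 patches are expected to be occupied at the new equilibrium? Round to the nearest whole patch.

Observed p* = 30/99 = 0.30303.
Balance c(1−p*) = e gives e = 1.074×(1 − 0.30303) = 0.74855.
New p* = 1 − e/c = 1 − 0.95814/1.07400 = 0.10788.
Expected occupied = 99 × 0.10788 = 10.68 ≈ 11.

11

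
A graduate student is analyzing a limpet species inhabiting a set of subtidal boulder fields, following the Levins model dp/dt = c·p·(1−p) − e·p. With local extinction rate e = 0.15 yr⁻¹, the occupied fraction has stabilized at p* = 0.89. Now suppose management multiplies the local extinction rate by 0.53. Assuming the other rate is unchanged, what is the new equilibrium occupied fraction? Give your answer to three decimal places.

0.942

Balance c(1−p*) = e gives c = e/(1 − 0.89000) = 0.15/0.11000 = 1.36364.
New p* = 1 − e/c = 1 − 0.07950/1.36364 = 0.94170.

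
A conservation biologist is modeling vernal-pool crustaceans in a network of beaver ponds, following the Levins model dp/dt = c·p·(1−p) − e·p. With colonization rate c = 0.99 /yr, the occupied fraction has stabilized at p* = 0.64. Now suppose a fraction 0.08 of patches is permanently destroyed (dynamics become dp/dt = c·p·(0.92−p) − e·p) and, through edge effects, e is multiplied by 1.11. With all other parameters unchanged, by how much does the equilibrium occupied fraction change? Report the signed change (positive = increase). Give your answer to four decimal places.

Balance c(1−p*) = e gives e = 0.99×(1 − 0.64000) = 0.35640.
New p* = 0.92 − e/c = 0.92 − 0.39560/0.99000 = 0.52040.
Δp* = 0.52040 − 0.64000 = -0.11960.

-0.1196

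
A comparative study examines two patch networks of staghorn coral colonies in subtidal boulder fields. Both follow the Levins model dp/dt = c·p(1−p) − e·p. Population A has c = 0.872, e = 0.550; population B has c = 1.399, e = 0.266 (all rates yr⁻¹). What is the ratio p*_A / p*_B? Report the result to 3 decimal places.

A: p*_A = 1 − 0.550/0.872 = 0.3693.
B: p*_B = 1 − 0.266/1.399 = 0.8099.
p*_A / p*_B = 0.3693/0.8099 = 0.4560.

0.456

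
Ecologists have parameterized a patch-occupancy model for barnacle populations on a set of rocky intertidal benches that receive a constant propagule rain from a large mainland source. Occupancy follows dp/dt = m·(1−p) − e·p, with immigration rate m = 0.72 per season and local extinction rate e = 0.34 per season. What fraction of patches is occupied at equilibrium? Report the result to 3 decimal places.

At equilibrium the propagule rain into empty patches balances local extinction: m(1−p*) = e·p*.
p* = m/(m+e) = 0.72/(0.72+0.34) = 0.72/1.0600 = 0.6792.

0.679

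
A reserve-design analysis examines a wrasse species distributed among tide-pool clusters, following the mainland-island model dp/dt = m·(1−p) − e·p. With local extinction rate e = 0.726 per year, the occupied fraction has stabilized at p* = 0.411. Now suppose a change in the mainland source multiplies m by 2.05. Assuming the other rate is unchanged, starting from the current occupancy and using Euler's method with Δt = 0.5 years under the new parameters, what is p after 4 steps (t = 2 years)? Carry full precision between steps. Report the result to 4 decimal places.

0.5885

Balance m(1−p*) = e·p* gives m = e·p*/(1−p*) = 0.726×0.41100/0.58900 = 0.50660.
Starting from p₀ = 0.41100; update p ← p + (dp/dt)·Δt with the new parameters.
  1  |  dp/dt·Δt = +0.156653  |  p_1 = 0.567653
  2  |  dp/dt·Δt = +0.018444  |  p_2 = 0.586097
  3  |  dp/dt·Δt = +0.002172  |  p_3 = 0.588268
  4  |  dp/dt·Δt = +0.000256  |  p_4 = 0.588524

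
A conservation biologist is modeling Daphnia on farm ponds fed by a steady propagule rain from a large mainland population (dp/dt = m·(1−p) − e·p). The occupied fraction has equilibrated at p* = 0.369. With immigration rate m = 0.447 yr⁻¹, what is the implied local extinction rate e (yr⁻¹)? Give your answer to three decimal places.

0.764

At equilibrium m(1−p*) = e·p*, so e = m(1−p*)/p*.
e = 0.447 × 0.6310 / 0.369 = 0.7644.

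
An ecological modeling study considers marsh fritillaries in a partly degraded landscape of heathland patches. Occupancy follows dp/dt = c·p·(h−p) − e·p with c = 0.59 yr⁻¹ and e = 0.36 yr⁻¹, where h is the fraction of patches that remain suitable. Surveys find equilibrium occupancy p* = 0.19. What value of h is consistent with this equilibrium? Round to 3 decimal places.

0.800

At equilibrium c(h−p*) = e, so h = p* + e/c.
h = 0.19 + 0.36/0.59 = 0.19 + 0.6102 = 0.8002.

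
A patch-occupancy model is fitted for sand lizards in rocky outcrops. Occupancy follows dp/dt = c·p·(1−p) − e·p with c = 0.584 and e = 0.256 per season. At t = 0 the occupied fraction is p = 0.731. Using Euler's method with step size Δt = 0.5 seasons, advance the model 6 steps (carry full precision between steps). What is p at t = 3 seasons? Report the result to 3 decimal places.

0.608

Update rule: p ← p + [c·p·(1−p) − e·p]·Δt with Δt = 0.5.
  1  |  dp/dt·Δt = -0.036149  |  p_1 = 0.694851
  2  |  dp/dt·Δt = -0.027027  |  p_2 = 0.667823
  3  |  dp/dt·Δt = -0.020705  |  p_3 = 0.647118
  4  |  dp/dt·Δt = -0.016151  |  p_4 = 0.630967
  5  |  dp/dt·Δt = -0.012772  |  p_5 = 0.618195
  6  |  dp/dt·Δt = -0.010208  |  p_6 = 0.607986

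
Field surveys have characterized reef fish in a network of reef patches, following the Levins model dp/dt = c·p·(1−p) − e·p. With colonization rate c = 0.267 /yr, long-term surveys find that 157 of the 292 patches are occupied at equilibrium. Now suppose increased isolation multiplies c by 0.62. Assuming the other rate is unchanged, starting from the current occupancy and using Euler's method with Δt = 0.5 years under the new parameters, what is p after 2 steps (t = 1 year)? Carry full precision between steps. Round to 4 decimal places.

0.5133

Observed p* = 157/292 = 0.53767.
Balance c(1−p*) = e gives e = 0.267×(1 − 0.53767) = 0.12344.
Starting from p₀ = 0.53767; update p ← p + (dp/dt)·Δt with the new parameters.
step 1: Δp = -0.01261, p = 0.52506
step 2: Δp = -0.01177, p = 0.51329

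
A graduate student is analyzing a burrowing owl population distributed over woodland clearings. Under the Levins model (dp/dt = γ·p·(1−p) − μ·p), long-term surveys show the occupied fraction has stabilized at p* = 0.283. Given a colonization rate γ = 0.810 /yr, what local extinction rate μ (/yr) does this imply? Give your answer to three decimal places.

At equilibrium γ(1−p*) = μ.
μ = 0.810 × (1 − 0.283) = 0.810 × 0.7170 = 0.5808.

0.581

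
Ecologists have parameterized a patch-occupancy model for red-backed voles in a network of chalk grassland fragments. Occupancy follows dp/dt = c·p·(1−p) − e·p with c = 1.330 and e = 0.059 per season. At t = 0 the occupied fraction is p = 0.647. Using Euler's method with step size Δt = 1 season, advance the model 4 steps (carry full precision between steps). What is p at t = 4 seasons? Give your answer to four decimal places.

Update rule: p ← p + [c·p·(1−p) − e·p]·Δt with Δt = 1.
  1  |  dp/dt·Δt = +0.265587  |  p_1 = 0.912587
  2  |  dp/dt·Δt = +0.052254  |  p_2 = 0.964841
  3  |  dp/dt·Δt = -0.011808  |  p_3 = 0.953033
  4  |  dp/dt·Δt = +0.003304  |  p_4 = 0.956336

0.9563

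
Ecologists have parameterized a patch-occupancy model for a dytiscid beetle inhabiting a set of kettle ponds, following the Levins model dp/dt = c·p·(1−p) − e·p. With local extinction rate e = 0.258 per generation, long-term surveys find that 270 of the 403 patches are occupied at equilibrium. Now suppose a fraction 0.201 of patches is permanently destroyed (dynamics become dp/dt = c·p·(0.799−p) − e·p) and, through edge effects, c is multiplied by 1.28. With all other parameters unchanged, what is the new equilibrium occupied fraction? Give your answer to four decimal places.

Observed p* = 270/403 = 0.66998.
Balance c(1−p*) = e gives c = e/(1 − 0.66998) = 0.258/0.33002 = 0.78177.
New p* = 0.799 − e/c = 0.799 − 0.25800/1.00067 = 0.54117.

0.5412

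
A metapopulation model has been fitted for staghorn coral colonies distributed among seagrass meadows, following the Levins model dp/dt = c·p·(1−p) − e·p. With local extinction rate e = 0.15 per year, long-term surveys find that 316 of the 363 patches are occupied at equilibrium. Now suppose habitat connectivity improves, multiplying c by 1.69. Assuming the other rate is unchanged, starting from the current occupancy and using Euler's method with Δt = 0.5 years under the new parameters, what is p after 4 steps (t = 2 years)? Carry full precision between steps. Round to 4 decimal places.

Observed p* = 316/363 = 0.87052.
Balance c(1−p*) = e gives c = e/(1 − 0.87052) = 0.15/0.12948 = 1.15851.
Starting from p₀ = 0.87052; update p ← p + (dp/dt)·Δt with the new parameters.
t = 0.5: p = 0.87052 + (+0.04505) = 0.91557
t = 1: p = 0.91557 + (+0.00700) = 0.92258
t = 1.5: p = 0.92258 + (+0.00073) = 0.92331
t = 2: p = 0.92331 + (+0.00007) = 0.92338

0.9234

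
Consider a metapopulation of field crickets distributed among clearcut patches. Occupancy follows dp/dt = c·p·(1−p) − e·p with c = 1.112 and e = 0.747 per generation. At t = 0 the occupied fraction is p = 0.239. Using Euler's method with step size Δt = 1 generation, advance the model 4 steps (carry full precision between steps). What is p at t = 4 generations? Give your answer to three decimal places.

0.307

Update rule: p ← p + [c·p·(1−p) − e·p]·Δt with Δt = 1.
  1  |  dp/dt·Δt = +0.023716  |  p_1 = 0.262716
  2  |  dp/dt·Δt = +0.019141  |  p_2 = 0.281858
  3  |  dp/dt·Δt = +0.014537  |  p_3 = 0.296394
  4  |  dp/dt·Δt = +0.010495  |  p_4 = 0.306890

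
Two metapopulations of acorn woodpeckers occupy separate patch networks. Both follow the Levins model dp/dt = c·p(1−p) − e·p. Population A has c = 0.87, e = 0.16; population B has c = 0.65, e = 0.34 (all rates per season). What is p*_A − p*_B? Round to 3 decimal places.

0.339

A: p*_A = 1 − 0.16/0.87 = 0.8161.
B: p*_B = 1 − 0.34/0.65 = 0.4769.
p*_A − p*_B = 0.8161 − 0.4769 = 0.3392.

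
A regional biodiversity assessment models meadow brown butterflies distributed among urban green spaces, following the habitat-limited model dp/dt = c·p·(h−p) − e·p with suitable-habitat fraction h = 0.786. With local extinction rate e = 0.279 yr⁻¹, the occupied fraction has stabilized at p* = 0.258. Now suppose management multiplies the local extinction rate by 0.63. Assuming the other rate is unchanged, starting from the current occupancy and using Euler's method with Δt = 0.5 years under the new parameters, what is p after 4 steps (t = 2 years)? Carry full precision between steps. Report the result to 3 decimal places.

0.309

Balance c(h−p*) = e gives c = e/(0.786 − 0.25800) = 0.279/0.52800 = 0.52841.
Starting from p₀ = 0.25800; update p ← p + (dp/dt)·Δt with the new parameters.
step 1: Δp = +0.01332, p = 0.27132
step 2: Δp = +0.01305, p = 0.28437
step 3: Δp = +0.01270, p = 0.29706
step 4: Δp = +0.01227, p = 0.30933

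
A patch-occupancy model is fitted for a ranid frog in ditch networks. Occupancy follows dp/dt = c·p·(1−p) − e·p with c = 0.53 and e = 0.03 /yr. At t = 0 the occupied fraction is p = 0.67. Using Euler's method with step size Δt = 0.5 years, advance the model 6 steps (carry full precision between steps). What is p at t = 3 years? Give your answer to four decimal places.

0.8742

Update rule: p ← p + [c·p·(1−p) − e·p]·Δt with Δt = 0.5.
  1  |  dp/dt·Δt = +0.048542  |  p_1 = 0.718542
  2  |  dp/dt·Δt = +0.042815  |  p_2 = 0.761357
  3  |  dp/dt·Δt = +0.036728  |  p_3 = 0.798085
  4  |  dp/dt·Δt = +0.030732  |  p_4 = 0.828817
  5  |  dp/dt·Δt = +0.025166  |  p_5 = 0.853983
  6  |  dp/dt·Δt = +0.020235  |  p_6 = 0.874218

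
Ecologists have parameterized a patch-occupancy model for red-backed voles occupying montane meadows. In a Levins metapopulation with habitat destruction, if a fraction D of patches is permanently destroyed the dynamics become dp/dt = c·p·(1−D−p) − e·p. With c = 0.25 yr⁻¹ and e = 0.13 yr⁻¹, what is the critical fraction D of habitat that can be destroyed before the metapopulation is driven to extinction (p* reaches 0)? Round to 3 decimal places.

The nontrivial equilibrium is p* = (1−D) − e/c; extinction occurs when this hits zero.
So D_crit = 1 − e/c = 1 − 0.13/0.25 = 1 − 0.5200 = 0.4800.
Note this equals the original equilibrium occupancy — the Levins extinction-debt result.

0.480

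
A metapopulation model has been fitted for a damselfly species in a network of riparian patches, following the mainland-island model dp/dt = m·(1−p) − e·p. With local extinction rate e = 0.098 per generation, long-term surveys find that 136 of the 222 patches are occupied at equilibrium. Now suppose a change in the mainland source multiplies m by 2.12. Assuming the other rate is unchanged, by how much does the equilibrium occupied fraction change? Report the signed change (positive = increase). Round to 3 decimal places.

Observed p* = 136/222 = 0.61261.
Balance m(1−p*) = e·p* gives m = e·p*/(1−p*) = 0.098×0.61261/0.38739 = 0.15498.
New p* = m/(m+e) = 0.32856/(0.32856+0.09800) = 0.77026.
Δp* = 0.77026 − 0.61261 = +0.15765.

0.158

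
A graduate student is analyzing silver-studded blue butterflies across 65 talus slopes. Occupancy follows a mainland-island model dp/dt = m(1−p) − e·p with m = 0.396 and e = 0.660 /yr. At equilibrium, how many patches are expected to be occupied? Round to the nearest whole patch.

p* = m/(m+e) = 0.396/1.0560 = 0.3750.
Expected occupied patches = N × p* = 65 × 0.3750 = 24.38 ≈ 24.

24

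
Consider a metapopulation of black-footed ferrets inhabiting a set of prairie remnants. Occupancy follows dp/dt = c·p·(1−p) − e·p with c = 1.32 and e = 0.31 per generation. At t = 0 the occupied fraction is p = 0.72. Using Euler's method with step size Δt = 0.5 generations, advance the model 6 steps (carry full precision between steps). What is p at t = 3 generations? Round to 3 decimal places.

0.764

Update rule: p ← p + [c·p·(1−p) − e·p]·Δt with Δt = 0.5.
t = 0.5: p = 0.72000 + (+0.02146) = 0.74146
t = 1: p = 0.74146 + (+0.01160) = 0.75305
t = 1.5: p = 0.75305 + (+0.00601) = 0.75907
t = 2: p = 0.75907 + (+0.00305) = 0.76211
t = 2.5: p = 0.76211 + (+0.00153) = 0.76364
t = 3: p = 0.76364 + (+0.00076) = 0.76440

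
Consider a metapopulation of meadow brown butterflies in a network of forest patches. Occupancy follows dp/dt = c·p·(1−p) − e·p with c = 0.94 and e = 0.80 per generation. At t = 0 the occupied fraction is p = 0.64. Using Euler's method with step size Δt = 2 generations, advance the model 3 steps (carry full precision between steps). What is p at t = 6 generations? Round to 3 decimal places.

0.068

Update rule: p ← p + [c·p·(1−p) − e·p]·Δt with Δt = 2.
p: 0.64000 → 0.04915  (Δp = -0.59085)
p: 0.04915 → 0.05837  (Δp = +0.00922)
p: 0.05837 → 0.06831  (Δp = +0.00994)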